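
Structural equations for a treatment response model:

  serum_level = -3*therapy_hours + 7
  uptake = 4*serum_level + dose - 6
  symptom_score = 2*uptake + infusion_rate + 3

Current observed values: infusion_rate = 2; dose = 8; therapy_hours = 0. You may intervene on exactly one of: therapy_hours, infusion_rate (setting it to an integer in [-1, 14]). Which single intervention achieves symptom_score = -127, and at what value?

Intervening on therapy_hours: with other inputs at their observed values, symptom_score = -24*therapy_hours + 65. Solving for -127 gives therapy_hours = 8, within [-1, 14].
Intervening on infusion_rate: symptom_score = infusion_rate + 63. Reaching -127 requires infusion_rate = -190, outside [-1, 14].

set therapy_hours = 8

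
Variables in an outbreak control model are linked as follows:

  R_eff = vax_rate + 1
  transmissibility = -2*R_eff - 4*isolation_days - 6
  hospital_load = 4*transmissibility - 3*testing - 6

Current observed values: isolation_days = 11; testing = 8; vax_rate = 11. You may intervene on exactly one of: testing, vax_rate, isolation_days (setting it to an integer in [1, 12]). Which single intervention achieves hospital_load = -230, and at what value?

set isolation_days = 5

Intervening on testing: hospital_load = -3*testing - 302. Reaching -230 requires testing = -24, outside [1, 12].
Intervening on vax_rate: hospital_load = -8*vax_rate - 238. Reaching -230 requires vax_rate = -1, outside [1, 12].
Intervening on isolation_days: with other inputs at their observed values, hospital_load = -16*isolation_days - 150. Solving for -230 gives isolation_days = 5, within [1, 12].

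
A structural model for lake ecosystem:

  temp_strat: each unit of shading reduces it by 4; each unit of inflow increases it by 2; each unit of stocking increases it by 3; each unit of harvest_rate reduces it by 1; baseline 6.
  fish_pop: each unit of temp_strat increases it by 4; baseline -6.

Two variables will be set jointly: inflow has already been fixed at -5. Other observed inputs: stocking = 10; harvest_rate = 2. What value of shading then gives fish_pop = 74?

shading = 1

With inflow held at -5:
Substituting into the temp_strat equation gives temp_strat = -4*shading + 24.
Substituting into the fish_pop equation gives fish_pop = -16*shading + 90.
Solve -16*shading + 90 = 74: shading = (74 - 90) / -16 = 1.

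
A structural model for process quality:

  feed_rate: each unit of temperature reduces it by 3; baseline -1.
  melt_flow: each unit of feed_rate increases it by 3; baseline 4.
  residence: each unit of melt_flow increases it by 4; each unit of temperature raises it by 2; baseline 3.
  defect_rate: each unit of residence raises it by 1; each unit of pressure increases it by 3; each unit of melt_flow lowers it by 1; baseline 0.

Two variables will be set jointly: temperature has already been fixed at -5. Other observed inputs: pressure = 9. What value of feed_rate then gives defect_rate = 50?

feed_rate = 2

With temperature held at -5:
Intervening on feed_rate fixes its value directly, overriding its dependence on temperature.
Substituting into the residence equation gives residence = 12*feed_rate + 9.
So defect_rate = 9*feed_rate + 32.
Solve 9*feed_rate + 32 = 50: feed_rate = (50 - 32) / 9 = 2.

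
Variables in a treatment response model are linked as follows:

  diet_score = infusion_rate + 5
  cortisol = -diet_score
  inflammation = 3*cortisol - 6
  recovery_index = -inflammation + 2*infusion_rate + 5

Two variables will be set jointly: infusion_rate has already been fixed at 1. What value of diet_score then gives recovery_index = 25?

diet_score = 4

With infusion_rate held at 1:
Intervening on diet_score fixes its value directly, overriding its dependence on infusion_rate.
Substituting into the inflammation equation gives inflammation = -3*diet_score - 6.
recovery_index becomes 3*diet_score + 13.
Solve 3*diet_score + 13 = 25: diet_score = (25 - 13) / 3 = 4.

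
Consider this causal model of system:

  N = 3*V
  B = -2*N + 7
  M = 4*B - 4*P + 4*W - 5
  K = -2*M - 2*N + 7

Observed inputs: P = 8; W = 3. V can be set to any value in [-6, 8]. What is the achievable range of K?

Substituting into the B equation gives B = -6*V + 7.
This gives M = -24*V + 3.
Substituting into the K equation gives K = 42*V + 1.
Linear in V, so extremes are at the endpoints: V = -6 gives K = -251; V = 8 gives K = 337.

-251 to 337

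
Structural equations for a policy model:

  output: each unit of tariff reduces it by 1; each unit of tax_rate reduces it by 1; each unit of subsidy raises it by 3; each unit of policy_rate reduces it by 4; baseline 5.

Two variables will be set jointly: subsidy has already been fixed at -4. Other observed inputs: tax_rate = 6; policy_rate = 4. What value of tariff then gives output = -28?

With subsidy held at -4:
Substituting into the output equation gives output = -tariff - 29.
Solve -tariff - 29 = -28: tariff = (-28 + 29) / -1 = -1.

tariff = -1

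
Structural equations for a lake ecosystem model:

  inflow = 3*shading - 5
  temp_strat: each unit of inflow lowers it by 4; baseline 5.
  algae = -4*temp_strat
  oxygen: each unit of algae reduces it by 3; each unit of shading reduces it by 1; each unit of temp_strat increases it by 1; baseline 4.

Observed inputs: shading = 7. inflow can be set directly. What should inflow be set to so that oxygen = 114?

inflow = -1

Intervening on inflow fixes its value directly, overriding its dependence on shading.
Substituting into the algae equation gives algae = 16*inflow - 20.
Substituting into the oxygen equation gives oxygen = -52*inflow + 62.
Solve -52*inflow + 62 = 114: inflow = (114 - 62) / -52 = -1.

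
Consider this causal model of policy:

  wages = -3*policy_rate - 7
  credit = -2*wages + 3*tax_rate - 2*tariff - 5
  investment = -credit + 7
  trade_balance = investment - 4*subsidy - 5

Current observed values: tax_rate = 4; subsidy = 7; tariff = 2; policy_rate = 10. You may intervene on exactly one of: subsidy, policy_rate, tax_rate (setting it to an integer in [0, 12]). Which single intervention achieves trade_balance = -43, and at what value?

set policy_rate = 0

Intervening on subsidy: trade_balance = -4*subsidy - 75. Reaching -43 requires subsidy = -8, outside [0, 12].
Intervening on policy_rate: with other inputs at their observed values, trade_balance = -6*policy_rate - 43. Solving for -43 gives policy_rate = 0, within [0, 12].
Intervening on tax_rate: trade_balance = -3*tax_rate - 91. Reaching -43 requires tax_rate = -16, outside [0, 12].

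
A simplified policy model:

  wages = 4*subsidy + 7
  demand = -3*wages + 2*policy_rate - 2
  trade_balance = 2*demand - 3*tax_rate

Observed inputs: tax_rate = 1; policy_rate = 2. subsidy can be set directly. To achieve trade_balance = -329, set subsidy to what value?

Substituting into the demand equation gives demand = -12*subsidy - 19.
Substituting into the trade_balance equation gives trade_balance = -24*subsidy - 41.
Solve -24*subsidy - 41 = -329: subsidy = (-329 + 41) / -24 = 12.

subsidy = 12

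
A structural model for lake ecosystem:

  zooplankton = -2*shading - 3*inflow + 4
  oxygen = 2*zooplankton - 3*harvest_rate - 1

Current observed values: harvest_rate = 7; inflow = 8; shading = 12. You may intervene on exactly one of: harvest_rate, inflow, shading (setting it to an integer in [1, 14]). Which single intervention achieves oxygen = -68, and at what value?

Intervening on harvest_rate: oxygen = -3*harvest_rate - 89. Reaching -68 requires harvest_rate = -7, outside [1, 14].
Intervening on inflow: with other inputs at their observed values, oxygen = -6*inflow - 62. Solving for -68 gives inflow = 1, within [1, 14].
Intervening on shading: oxygen = -4*shading - 62. Reaching -68 requires shading = 3/2, not an integer.

set inflow = 1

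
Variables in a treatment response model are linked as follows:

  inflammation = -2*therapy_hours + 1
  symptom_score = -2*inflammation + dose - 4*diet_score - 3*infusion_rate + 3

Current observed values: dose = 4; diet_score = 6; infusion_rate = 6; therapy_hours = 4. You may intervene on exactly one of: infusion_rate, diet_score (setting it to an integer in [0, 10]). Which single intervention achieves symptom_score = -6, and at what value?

set infusion_rate = 1

Intervening on infusion_rate: with other inputs at their observed values, symptom_score = -3*infusion_rate - 3. Solving for -6 gives infusion_rate = 1, within [0, 10].
Intervening on diet_score: symptom_score = -4*diet_score + 3. Reaching -6 requires diet_score = 9/4, not an integer.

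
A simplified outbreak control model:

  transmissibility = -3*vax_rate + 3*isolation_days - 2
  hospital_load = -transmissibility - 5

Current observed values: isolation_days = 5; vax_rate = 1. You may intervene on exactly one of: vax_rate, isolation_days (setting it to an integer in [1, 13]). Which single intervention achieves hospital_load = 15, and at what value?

Intervening on vax_rate: with other inputs at their observed values, hospital_load = 3*vax_rate - 18. Solving for 15 gives vax_rate = 11, within [1, 13].
Intervening on isolation_days: hospital_load = -3*isolation_days. Reaching 15 requires isolation_days = -5, outside [1, 13].

set vax_rate = 11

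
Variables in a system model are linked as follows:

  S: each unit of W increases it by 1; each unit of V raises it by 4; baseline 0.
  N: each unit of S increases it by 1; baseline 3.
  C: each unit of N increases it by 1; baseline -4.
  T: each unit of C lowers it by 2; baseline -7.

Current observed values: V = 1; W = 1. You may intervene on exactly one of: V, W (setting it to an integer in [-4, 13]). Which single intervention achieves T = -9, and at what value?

Intervening on V: T = -8*V - 7. Reaching -9 requires V = 1/4, not an integer.
Intervening on W: with other inputs at their observed values, T = -2*W - 13. Solving for -9 gives W = -2, within [-4, 13].

set W = -2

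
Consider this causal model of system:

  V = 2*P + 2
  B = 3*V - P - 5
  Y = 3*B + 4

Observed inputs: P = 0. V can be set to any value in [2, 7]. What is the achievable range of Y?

7 to 52

Intervening on V fixes its value directly, overriding its dependence on P.
Substituting into the B equation gives B = 3*V - 5.
Y becomes 9*V - 11.
Linear in V, so extremes are at the endpoints: V = 2 gives Y = 7; V = 7 gives Y = 52.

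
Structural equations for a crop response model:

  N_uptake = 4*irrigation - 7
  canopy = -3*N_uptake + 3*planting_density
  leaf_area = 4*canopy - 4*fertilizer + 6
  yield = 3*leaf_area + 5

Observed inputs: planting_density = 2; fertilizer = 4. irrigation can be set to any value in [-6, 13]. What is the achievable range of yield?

-1573 to 1163

Substituting into the canopy equation gives canopy = -12*irrigation + 27.
Substituting into the leaf_area equation gives leaf_area = -48*irrigation + 98.
So yield = -144*irrigation + 299.
Linear in irrigation, so extremes are at the endpoints: irrigation = -6 gives yield = 1163; irrigation = 13 gives yield = -1573.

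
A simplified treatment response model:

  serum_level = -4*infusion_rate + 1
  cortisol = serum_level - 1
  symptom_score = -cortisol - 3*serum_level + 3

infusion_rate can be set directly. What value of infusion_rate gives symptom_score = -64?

Substituting into the cortisol equation gives cortisol = -4*infusion_rate.
So symptom_score = 16*infusion_rate.
Solve 16*infusion_rate = -64: infusion_rate = -64 / 16 = -4.

infusion_rate = -4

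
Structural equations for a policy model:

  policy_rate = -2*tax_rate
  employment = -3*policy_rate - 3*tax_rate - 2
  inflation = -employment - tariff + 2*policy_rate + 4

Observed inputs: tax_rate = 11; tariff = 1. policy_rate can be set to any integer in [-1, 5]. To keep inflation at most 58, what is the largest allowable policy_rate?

Intervening on policy_rate fixes its value directly, overriding its dependence on tax_rate.
Substituting into the employment equation gives employment = -3*policy_rate - 35.
Substituting into the inflation equation gives inflation = 5*policy_rate + 38.
Require 5*policy_rate + 38 ≤ 58, so policy_rate ≤ 4.
The largest integer in [-1, 5] satisfying this is 4.

policy_rate = 4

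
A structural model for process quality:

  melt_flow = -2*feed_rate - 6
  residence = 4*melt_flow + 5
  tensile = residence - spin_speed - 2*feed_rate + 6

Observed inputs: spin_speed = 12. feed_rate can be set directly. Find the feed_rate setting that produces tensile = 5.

Substituting into the residence equation gives residence = -8*feed_rate - 19.
Substituting into the tensile equation gives tensile = -10*feed_rate - 25.
Solve -10*feed_rate - 25 = 5: feed_rate = (5 + 25) / -10 = -3.

feed_rate = -3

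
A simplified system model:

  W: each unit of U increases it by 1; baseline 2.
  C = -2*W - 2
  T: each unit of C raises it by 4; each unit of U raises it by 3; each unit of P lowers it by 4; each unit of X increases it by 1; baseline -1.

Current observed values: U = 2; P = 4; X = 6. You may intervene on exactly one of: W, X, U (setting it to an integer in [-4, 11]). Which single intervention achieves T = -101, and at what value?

Intervening on W: with other inputs at their observed values, T = -8*W - 13. Solving for -101 gives W = 11, within [-4, 11].
Intervening on X: T = X - 51. Reaching -101 requires X = -50, outside [-4, 11].
Intervening on U: T = -5*U - 35. Reaching -101 requires U = 66/5, not an integer.

set W = 11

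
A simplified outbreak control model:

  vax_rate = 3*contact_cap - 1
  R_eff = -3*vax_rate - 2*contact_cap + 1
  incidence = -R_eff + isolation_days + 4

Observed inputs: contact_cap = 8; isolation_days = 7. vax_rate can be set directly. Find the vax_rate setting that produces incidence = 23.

vax_rate = -1

Intervening on vax_rate fixes its value directly, overriding its dependence on contact_cap.
Substituting into the R_eff equation gives R_eff = -3*vax_rate - 15.
This gives incidence = 3*vax_rate + 26.
Solve 3*vax_rate + 26 = 23: vax_rate = (23 - 26) / 3 = -1.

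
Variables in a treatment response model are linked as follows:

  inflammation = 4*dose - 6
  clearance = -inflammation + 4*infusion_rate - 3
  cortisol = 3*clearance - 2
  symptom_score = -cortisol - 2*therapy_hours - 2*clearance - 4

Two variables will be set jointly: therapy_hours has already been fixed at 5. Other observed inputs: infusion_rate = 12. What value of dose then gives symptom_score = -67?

dose = 10

With therapy_hours held at 5:
Substituting into the clearance equation gives clearance = -4*dose + 51.
Substituting into the cortisol equation gives cortisol = -12*dose + 151.
This gives symptom_score = 20*dose - 267.
Solve 20*dose - 267 = -67: dose = (-67 + 267) / 20 = 10.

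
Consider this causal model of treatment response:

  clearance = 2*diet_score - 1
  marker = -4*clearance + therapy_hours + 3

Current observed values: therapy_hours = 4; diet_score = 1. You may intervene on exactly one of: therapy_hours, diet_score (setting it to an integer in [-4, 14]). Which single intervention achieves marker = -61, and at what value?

Intervening on therapy_hours: marker = therapy_hours - 1. Reaching -61 requires therapy_hours = -60, outside [-4, 14].
Intervening on diet_score: with other inputs at their observed values, marker = -8*diet_score + 11. Solving for -61 gives diet_score = 9, within [-4, 14].

set diet_score = 9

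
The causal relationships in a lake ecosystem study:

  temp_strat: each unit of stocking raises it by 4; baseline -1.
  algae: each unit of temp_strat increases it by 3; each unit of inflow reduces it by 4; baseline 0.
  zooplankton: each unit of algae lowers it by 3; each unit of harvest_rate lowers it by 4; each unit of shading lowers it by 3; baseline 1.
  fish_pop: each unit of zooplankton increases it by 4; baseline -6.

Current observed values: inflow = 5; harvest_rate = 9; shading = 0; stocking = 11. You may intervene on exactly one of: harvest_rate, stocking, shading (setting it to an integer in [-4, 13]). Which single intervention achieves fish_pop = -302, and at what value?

Intervening on harvest_rate: fish_pop = -16*harvest_rate - 1310. Reaching -302 requires harvest_rate = -63, outside [-4, 13].
Intervening on stocking: with other inputs at their observed values, fish_pop = -144*stocking + 130. Solving for -302 gives stocking = 3, within [-4, 13].
Intervening on shading: fish_pop = -12*shading - 1454. Reaching -302 requires shading = -96, outside [-4, 13].

set stocking = 3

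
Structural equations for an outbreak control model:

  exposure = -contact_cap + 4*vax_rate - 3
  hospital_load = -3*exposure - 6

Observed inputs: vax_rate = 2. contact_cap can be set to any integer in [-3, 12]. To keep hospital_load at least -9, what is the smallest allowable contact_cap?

Substituting into the exposure equation gives exposure = -contact_cap + 5.
Substituting into the hospital_load equation gives hospital_load = 3*contact_cap - 21.
Require 3*contact_cap - 21 ≥ -9, so contact_cap ≥ 4.
The smallest integer in [-3, 12] satisfying this is 4.

contact_cap = 4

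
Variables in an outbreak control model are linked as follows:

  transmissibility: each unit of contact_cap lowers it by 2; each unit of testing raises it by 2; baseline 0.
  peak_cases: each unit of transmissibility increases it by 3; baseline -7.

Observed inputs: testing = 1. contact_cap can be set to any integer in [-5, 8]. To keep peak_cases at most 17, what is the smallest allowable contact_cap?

contact_cap = -3

Substituting into the transmissibility equation gives transmissibility = -2*contact_cap + 2.
Substituting into the peak_cases equation gives peak_cases = -6*contact_cap - 1.
Require -6*contact_cap - 1 ≤ 17, so contact_cap ≥ -3.
The smallest integer in [-5, 8] satisfying this is -3.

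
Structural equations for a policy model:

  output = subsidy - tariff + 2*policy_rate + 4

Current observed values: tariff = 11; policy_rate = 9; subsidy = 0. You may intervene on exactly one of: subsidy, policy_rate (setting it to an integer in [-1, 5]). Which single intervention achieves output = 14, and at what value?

set subsidy = 3

Intervening on subsidy: with other inputs at their observed values, output = subsidy + 11. Solving for 14 gives subsidy = 3, within [-1, 5].
Intervening on policy_rate: output = 2*policy_rate - 7. Reaching 14 requires policy_rate = 21/2, not an integer.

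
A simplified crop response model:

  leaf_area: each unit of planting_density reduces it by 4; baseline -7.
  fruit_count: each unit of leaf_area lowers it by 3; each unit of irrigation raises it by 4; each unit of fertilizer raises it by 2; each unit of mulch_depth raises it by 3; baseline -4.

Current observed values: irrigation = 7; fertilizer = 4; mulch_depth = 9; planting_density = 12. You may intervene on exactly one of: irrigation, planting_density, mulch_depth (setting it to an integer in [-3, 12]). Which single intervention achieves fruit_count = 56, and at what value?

Intervening on irrigation: fruit_count = 4*irrigation + 196. Reaching 56 requires irrigation = -35, outside [-3, 12].
Intervening on planting_density: with other inputs at their observed values, fruit_count = 12*planting_density + 80. Solving for 56 gives planting_density = -2, within [-3, 12].
Intervening on mulch_depth: fruit_count = 3*mulch_depth + 197. Reaching 56 requires mulch_depth = -47, outside [-3, 12].

set planting_density = -2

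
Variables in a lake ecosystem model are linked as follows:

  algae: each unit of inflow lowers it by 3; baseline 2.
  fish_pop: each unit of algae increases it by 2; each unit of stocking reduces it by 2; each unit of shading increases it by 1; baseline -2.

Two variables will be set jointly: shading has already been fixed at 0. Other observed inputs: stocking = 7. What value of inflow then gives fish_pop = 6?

inflow = -3

With shading held at 0:
Substituting into the fish_pop equation gives fish_pop = -6*inflow - 12.
Solve -6*inflow - 12 = 6: inflow = (6 + 12) / -6 = -3.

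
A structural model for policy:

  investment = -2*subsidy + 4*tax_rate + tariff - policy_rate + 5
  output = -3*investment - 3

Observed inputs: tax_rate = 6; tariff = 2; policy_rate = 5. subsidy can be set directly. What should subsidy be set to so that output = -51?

subsidy = 5

Substituting into the investment equation gives investment = -2*subsidy + 26.
Substituting into the output equation gives output = 6*subsidy - 81.
Solve 6*subsidy - 81 = -51: subsidy = (-51 + 81) / 6 = 5.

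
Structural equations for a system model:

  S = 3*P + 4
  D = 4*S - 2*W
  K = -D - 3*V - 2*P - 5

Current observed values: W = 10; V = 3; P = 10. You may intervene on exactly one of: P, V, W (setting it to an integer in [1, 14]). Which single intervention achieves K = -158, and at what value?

Intervening on P: K = -14*P - 10. Reaching -158 requires P = 74/7, not an integer.
Intervening on V: K = -3*V - 141. Reaching -158 requires V = 17/3, not an integer.
Intervening on W: with other inputs at their observed values, K = 2*W - 170. Solving for -158 gives W = 6, within [1, 14].

set W = 6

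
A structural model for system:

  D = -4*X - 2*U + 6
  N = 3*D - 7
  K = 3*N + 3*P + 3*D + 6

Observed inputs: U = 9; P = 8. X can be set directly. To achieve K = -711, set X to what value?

Substituting into the D equation gives D = -4*X - 12.
This gives N = -12*X - 43.
K becomes -48*X - 135.
Solve -48*X - 135 = -711: X = (-711 + 135) / -48 = 12.

X = 12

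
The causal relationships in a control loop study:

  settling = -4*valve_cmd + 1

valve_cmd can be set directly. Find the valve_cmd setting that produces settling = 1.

Solve -4*valve_cmd + 1 = 1: valve_cmd = (1 - 1) / -4 = 0.

valve_cmd = 0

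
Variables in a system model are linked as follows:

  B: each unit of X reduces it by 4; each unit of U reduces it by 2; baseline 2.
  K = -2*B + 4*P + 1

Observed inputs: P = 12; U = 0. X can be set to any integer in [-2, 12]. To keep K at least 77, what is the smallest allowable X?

Substituting into the B equation gives B = -4*X + 2.
Substituting into the K equation gives K = 8*X + 45.
Require 8*X + 45 ≥ 77, so X ≥ 4.
The smallest integer in [-2, 12] satisfying this is 4.

X = 4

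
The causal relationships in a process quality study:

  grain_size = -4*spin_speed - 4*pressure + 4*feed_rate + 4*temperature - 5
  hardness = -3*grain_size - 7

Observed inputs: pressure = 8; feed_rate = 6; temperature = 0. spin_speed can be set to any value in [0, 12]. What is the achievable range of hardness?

32 to 176

Substituting into the grain_size equation gives grain_size = -4*spin_speed - 13.
Substituting into the hardness equation gives hardness = 12*spin_speed + 32.
Linear in spin_speed, so extremes are at the endpoints: spin_speed = 0 gives hardness = 32; spin_speed = 12 gives hardness = 176.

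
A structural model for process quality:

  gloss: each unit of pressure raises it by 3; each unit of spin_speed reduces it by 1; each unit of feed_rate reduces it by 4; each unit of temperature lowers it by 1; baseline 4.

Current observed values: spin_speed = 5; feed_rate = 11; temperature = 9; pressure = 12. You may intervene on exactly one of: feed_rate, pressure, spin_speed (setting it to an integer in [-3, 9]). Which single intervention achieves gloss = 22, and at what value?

set feed_rate = 1

Intervening on feed_rate: with other inputs at their observed values, gloss = -4*feed_rate + 26. Solving for 22 gives feed_rate = 1, within [-3, 9].
Intervening on pressure: gloss = 3*pressure - 54. Reaching 22 requires pressure = 76/3, not an integer.
Intervening on spin_speed: gloss = -spin_speed - 13. Reaching 22 requires spin_speed = -35, outside [-3, 9].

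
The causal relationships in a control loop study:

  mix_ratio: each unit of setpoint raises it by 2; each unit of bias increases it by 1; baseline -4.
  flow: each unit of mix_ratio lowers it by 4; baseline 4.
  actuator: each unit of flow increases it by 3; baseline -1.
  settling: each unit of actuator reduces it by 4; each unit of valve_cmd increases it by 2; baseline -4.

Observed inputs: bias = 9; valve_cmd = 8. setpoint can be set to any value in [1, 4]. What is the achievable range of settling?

Substituting into the mix_ratio equation gives mix_ratio = 2*setpoint + 5.
flow becomes -8*setpoint - 16.
Substituting into the actuator equation gives actuator = -24*setpoint - 49.
Substituting into the settling equation gives settling = 96*setpoint + 208.
Linear in setpoint, so extremes are at the endpoints: setpoint = 1 gives settling = 304; setpoint = 4 gives settling = 592.

304 to 592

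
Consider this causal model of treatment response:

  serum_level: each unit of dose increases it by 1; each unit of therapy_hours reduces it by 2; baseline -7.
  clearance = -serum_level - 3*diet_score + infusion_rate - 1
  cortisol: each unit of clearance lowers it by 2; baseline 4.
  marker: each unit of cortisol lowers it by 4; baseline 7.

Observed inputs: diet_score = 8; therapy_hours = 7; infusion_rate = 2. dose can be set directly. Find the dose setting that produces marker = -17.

dose = -1

Substituting into the serum_level equation gives serum_level = dose - 21.
Substituting into the clearance equation gives clearance = -dose - 2.
Substituting into the cortisol equation gives cortisol = 2*dose + 8.
So marker = -8*dose - 25.
Solve -8*dose - 25 = -17: dose = (-17 + 25) / -8 = -1.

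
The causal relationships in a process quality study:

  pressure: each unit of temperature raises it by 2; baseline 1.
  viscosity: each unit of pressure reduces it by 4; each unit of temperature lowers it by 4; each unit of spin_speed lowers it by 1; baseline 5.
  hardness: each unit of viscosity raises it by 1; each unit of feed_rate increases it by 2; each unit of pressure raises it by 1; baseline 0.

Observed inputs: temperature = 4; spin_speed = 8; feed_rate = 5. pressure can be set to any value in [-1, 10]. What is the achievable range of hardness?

-39 to -6

Intervening on pressure fixes its value directly, overriding its dependence on temperature.
Substituting into the viscosity equation gives viscosity = -4*pressure - 19.
This gives hardness = -3*pressure - 9.
Linear in pressure, so extremes are at the endpoints: pressure = -1 gives hardness = -6; pressure = 10 gives hardness = -39.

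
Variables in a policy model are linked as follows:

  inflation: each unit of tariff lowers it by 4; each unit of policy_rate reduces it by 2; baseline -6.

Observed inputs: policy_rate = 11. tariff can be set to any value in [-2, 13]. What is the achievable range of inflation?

-80 to -20

Substituting into the inflation equation gives inflation = -4*tariff - 28.
Linear in tariff, so extremes are at the endpoints: tariff = -2 gives inflation = -20; tariff = 13 gives inflation = -80.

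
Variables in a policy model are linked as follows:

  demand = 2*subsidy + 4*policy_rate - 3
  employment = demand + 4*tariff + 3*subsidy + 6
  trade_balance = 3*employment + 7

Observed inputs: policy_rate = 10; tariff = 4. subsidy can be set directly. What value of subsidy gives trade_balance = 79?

subsidy = -7

Substituting into the demand equation gives demand = 2*subsidy + 37.
Substituting into the employment equation gives employment = 5*subsidy + 59.
Substituting into the trade_balance equation gives trade_balance = 15*subsidy + 184.
Solve 15*subsidy + 184 = 79: subsidy = (79 - 184) / 15 = -7.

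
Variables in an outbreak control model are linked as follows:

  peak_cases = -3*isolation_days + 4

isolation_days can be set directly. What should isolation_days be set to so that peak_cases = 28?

isolation_days = -8

Solve -3*isolation_days + 4 = 28: isolation_days = (28 - 4) / -3 = -8.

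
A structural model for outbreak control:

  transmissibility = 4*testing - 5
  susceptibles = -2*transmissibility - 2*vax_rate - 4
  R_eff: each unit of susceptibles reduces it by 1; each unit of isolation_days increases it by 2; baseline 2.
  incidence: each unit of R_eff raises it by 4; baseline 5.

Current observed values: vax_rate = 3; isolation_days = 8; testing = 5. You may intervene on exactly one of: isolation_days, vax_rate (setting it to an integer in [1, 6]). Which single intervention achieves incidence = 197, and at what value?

Intervening on isolation_days: with other inputs at their observed values, incidence = 8*isolation_days + 173. Solving for 197 gives isolation_days = 3, within [1, 6].
Intervening on vax_rate: incidence = 8*vax_rate + 213. Reaching 197 requires vax_rate = -2, outside [1, 6].

set isolation_days = 3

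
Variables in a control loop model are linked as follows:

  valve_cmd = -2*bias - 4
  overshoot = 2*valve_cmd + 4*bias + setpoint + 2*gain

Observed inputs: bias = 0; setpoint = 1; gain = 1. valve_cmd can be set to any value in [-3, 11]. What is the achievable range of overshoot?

-3 to 25

Intervening on valve_cmd fixes its value directly, overriding its dependence on bias.
Substituting into the overshoot equation gives overshoot = 2*valve_cmd + 3.
Linear in valve_cmd, so extremes are at the endpoints: valve_cmd = -3 gives overshoot = -3; valve_cmd = 11 gives overshoot = 25.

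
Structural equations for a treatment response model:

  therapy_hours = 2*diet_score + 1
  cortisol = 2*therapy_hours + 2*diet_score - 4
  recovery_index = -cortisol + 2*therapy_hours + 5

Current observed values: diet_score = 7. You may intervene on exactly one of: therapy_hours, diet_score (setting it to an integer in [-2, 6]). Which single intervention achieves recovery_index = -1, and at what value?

set diet_score = 5

Intervening on therapy_hours: the paths from therapy_hours to recovery_index cancel (net effect zero), leaving recovery_index = -5; -1 is unreachable this way.
Intervening on diet_score: with other inputs at their observed values, recovery_index = -2*diet_score + 9. Solving for -1 gives diet_score = 5, within [-2, 6].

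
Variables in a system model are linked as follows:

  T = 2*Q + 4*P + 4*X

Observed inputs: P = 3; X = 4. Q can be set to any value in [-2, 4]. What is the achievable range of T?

24 to 36

Substituting into the T equation gives T = 2*Q + 28.
Linear in Q, so extremes are at the endpoints: Q = -2 gives T = 24; Q = 4 gives T = 36.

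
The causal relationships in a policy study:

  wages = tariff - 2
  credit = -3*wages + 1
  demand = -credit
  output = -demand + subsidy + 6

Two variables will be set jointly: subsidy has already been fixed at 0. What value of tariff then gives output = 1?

With subsidy held at 0:
Substituting into the credit equation gives credit = -3*tariff + 7.
Substituting into the demand equation gives demand = 3*tariff - 7.
So output = -3*tariff + 13.
Solve -3*tariff + 13 = 1: tariff = (1 - 13) / -3 = 4.

tariff = 4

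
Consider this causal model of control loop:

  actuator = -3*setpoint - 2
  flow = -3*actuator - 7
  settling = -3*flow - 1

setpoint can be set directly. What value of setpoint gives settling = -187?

Substituting into the flow equation gives flow = 9*setpoint - 1.
Substituting into the settling equation gives settling = -27*setpoint + 2.
Solve -27*setpoint + 2 = -187: setpoint = (-187 - 2) / -27 = 7.

setpoint = 7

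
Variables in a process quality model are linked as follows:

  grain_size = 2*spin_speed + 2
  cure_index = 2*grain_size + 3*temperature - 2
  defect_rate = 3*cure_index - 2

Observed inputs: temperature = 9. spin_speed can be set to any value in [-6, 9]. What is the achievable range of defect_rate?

Substituting into the cure_index equation gives cure_index = 4*spin_speed + 29.
So defect_rate = 12*spin_speed + 85.
Linear in spin_speed, so extremes are at the endpoints: spin_speed = -6 gives defect_rate = 13; spin_speed = 9 gives defect_rate = 193.

13 to 193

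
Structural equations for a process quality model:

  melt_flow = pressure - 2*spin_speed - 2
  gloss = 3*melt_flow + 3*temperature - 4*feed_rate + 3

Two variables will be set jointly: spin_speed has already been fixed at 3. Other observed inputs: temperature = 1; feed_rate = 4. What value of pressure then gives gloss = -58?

pressure = -8

With spin_speed held at 3:
Substituting into the melt_flow equation gives melt_flow = pressure - 8.
This gives gloss = 3*pressure - 34.
Solve 3*pressure - 34 = -58: pressure = (-58 + 34) / 3 = -8.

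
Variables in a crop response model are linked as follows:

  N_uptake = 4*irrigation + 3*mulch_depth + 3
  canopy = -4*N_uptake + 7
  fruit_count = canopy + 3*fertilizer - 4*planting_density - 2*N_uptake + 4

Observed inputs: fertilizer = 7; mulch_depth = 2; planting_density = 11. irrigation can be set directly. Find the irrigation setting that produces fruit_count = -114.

Substituting into the N_uptake equation gives N_uptake = 4*irrigation + 9.
Substituting into the canopy equation gives canopy = -16*irrigation - 29.
fruit_count becomes -24*irrigation - 66.
Solve -24*irrigation - 66 = -114: irrigation = (-114 + 66) / -24 = 2.

irrigation = 2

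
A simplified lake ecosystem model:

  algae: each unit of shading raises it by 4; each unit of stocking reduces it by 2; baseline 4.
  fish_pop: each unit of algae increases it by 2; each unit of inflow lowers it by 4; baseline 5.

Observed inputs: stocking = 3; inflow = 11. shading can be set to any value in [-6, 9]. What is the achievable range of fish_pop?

-91 to 29

Substituting into the algae equation gives algae = 4*shading - 2.
This gives fish_pop = 8*shading - 43.
Linear in shading, so extremes are at the endpoints: shading = -6 gives fish_pop = -91; shading = 9 gives fish_pop = 29.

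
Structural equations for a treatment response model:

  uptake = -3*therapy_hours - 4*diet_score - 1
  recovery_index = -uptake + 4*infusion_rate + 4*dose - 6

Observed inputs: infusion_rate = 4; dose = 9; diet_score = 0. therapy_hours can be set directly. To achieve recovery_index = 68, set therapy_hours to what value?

therapy_hours = 7

Substituting into the uptake equation gives uptake = -3*therapy_hours - 1.
This gives recovery_index = 3*therapy_hours + 47.
Solve 3*therapy_hours + 47 = 68: therapy_hours = (68 - 47) / 3 = 7.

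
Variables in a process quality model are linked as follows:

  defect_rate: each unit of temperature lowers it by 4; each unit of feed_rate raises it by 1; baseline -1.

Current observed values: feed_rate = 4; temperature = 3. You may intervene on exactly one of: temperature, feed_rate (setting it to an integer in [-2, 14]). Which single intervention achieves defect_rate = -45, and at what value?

Intervening on temperature: with other inputs at their observed values, defect_rate = -4*temperature + 3. Solving for -45 gives temperature = 12, within [-2, 14].
Intervening on feed_rate: defect_rate = feed_rate - 13. Reaching -45 requires feed_rate = -32, outside [-2, 14].

set temperature = 12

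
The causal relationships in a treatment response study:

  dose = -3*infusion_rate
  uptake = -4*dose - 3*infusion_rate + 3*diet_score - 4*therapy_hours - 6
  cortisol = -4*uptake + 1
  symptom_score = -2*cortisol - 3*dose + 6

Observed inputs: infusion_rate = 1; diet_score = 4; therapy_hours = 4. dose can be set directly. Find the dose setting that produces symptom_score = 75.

Intervening on dose fixes its value directly, overriding its dependence on infusion_rate.
Substituting into the uptake equation gives uptake = -4*dose - 13.
Substituting into the cortisol equation gives cortisol = 16*dose + 53.
Substituting into the symptom_score equation gives symptom_score = -35*dose - 100.
Solve -35*dose - 100 = 75: dose = (75 + 100) / -35 = -5.

dose = -5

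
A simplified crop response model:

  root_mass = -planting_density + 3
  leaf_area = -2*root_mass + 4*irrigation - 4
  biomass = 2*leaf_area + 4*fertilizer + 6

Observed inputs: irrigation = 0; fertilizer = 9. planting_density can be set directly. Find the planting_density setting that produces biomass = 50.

Substituting into the leaf_area equation gives leaf_area = 2*planting_density - 10.
Substituting into the biomass equation gives biomass = 4*planting_density + 22.
Solve 4*planting_density + 22 = 50: planting_density = (50 - 22) / 4 = 7.

planting_density = 7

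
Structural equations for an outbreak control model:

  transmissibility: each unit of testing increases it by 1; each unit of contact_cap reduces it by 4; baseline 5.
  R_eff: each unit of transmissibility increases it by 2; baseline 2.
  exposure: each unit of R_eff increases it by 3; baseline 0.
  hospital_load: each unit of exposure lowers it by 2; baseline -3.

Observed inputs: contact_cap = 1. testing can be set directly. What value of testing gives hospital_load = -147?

Substituting into the transmissibility equation gives transmissibility = testing + 1.
So R_eff = 2*testing + 4.
This gives exposure = 6*testing + 12.
So hospital_load = -12*testing - 27.
Solve -12*testing - 27 = -147: testing = (-147 + 27) / -12 = 10.

testing = 10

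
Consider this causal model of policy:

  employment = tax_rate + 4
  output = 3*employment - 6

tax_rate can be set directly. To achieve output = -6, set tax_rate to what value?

tax_rate = -4

Substituting into the output equation gives output = 3*tax_rate + 6.
Solve 3*tax_rate + 6 = -6: tax_rate = (-6 - 6) / 3 = -4.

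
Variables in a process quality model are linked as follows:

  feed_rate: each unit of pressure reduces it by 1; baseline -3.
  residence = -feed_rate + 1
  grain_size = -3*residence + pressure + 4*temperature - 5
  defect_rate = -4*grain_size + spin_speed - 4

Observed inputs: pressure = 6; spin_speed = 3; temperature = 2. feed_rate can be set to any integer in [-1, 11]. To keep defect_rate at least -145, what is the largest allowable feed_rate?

Intervening on feed_rate fixes its value directly, overriding its dependence on pressure.
Substituting into the grain_size equation gives grain_size = 3*feed_rate + 6.
defect_rate becomes -12*feed_rate - 25.
Require -12*feed_rate - 25 ≥ -145, so feed_rate ≤ 10.
The largest integer in [-1, 11] satisfying this is 10.

feed_rate = 10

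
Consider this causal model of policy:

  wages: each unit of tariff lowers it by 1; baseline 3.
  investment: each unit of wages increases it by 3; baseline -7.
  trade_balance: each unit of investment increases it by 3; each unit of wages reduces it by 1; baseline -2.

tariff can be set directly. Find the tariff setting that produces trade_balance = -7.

Substituting into the investment equation gives investment = -3*tariff + 2.
Substituting into the trade_balance equation gives trade_balance = -8*tariff + 1.
Solve -8*tariff + 1 = -7: tariff = (-7 - 1) / -8 = 1.

tariff = 1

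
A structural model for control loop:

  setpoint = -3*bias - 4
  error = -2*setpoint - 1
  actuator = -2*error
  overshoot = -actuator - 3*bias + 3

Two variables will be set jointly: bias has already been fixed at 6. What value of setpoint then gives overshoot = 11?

With bias held at 6:
Intervening on setpoint fixes its value directly, overriding its dependence on bias.
Substituting into the actuator equation gives actuator = 4*setpoint + 2.
So overshoot = -4*setpoint - 17.
Solve -4*setpoint - 17 = 11: setpoint = (11 + 17) / -4 = -7.

setpoint = -7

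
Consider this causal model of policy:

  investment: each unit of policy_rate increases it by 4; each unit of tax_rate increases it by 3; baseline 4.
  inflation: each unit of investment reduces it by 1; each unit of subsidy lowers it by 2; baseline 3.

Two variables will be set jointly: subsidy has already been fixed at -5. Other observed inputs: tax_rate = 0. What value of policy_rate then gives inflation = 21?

policy_rate = -3

With subsidy held at -5:
Substituting into the investment equation gives investment = 4*policy_rate + 4.
So inflation = -4*policy_rate + 9.
Solve -4*policy_rate + 9 = 21: policy_rate = (21 - 9) / -4 = -3.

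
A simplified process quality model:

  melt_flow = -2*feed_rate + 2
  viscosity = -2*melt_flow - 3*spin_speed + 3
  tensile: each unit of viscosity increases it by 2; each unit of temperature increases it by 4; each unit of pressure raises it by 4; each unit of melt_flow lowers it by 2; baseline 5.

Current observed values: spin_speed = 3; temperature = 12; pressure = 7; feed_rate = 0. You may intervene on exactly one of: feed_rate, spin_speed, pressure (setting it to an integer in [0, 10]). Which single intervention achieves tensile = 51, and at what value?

set spin_speed = 4

Intervening on feed_rate: tensile = 12*feed_rate + 57. Reaching 51 requires feed_rate = -1/2, not an integer.
Intervening on spin_speed: with other inputs at their observed values, tensile = -6*spin_speed + 75. Solving for 51 gives spin_speed = 4, within [0, 10].
Intervening on pressure: tensile = 4*pressure + 29. Reaching 51 requires pressure = 11/2, not an integer.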